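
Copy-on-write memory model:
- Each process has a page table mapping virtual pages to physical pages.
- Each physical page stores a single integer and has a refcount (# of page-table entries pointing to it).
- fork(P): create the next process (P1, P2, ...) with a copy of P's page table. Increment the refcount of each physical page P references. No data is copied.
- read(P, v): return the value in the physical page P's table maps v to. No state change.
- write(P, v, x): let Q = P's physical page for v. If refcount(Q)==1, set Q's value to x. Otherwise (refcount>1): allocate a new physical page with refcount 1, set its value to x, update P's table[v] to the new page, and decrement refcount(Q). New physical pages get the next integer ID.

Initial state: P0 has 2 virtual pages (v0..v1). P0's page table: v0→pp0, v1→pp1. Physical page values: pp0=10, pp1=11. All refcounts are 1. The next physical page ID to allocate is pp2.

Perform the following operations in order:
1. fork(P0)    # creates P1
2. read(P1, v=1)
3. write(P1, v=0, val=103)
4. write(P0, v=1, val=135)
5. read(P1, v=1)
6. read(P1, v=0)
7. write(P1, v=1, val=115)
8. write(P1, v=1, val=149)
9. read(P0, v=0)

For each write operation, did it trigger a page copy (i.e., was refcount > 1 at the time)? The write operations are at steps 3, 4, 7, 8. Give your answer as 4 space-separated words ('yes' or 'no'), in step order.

Op 1: fork(P0) -> P1. 2 ppages; refcounts: pp0:2 pp1:2
Op 2: read(P1, v1) -> 11. No state change.
Op 3: write(P1, v0, 103). refcount(pp0)=2>1 -> COPY to pp2. 3 ppages; refcounts: pp0:1 pp1:2 pp2:1
Op 4: write(P0, v1, 135). refcount(pp1)=2>1 -> COPY to pp3. 4 ppages; refcounts: pp0:1 pp1:1 pp2:1 pp3:1
Op 5: read(P1, v1) -> 11. No state change.
Op 6: read(P1, v0) -> 103. No state change.
Op 7: write(P1, v1, 115). refcount(pp1)=1 -> write in place. 4 ppages; refcounts: pp0:1 pp1:1 pp2:1 pp3:1
Op 8: write(P1, v1, 149). refcount(pp1)=1 -> write in place. 4 ppages; refcounts: pp0:1 pp1:1 pp2:1 pp3:1
Op 9: read(P0, v0) -> 10. No state change.

yes yes no no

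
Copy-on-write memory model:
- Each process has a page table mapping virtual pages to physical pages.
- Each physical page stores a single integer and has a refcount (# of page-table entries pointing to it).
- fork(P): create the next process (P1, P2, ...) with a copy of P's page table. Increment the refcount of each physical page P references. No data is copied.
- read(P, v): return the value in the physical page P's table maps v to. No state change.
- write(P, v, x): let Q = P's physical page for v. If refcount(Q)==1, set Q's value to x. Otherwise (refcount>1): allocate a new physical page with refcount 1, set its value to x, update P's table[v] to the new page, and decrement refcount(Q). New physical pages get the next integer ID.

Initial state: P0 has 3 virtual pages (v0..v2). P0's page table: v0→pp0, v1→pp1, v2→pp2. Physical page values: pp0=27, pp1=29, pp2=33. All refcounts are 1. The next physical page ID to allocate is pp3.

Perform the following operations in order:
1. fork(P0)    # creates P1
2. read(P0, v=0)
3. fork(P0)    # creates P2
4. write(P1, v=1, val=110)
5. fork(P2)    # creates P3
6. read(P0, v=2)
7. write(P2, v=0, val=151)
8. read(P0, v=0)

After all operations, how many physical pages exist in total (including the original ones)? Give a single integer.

Op 1: fork(P0) -> P1. 3 ppages; refcounts: pp0:2 pp1:2 pp2:2
Op 2: read(P0, v0) -> 27. No state change.
Op 3: fork(P0) -> P2. 3 ppages; refcounts: pp0:3 pp1:3 pp2:3
Op 4: write(P1, v1, 110). refcount(pp1)=3>1 -> COPY to pp3. 4 ppages; refcounts: pp0:3 pp1:2 pp2:3 pp3:1
Op 5: fork(P2) -> P3. 4 ppages; refcounts: pp0:4 pp1:3 pp2:4 pp3:1
Op 6: read(P0, v2) -> 33. No state change.
Op 7: write(P2, v0, 151). refcount(pp0)=4>1 -> COPY to pp4. 5 ppages; refcounts: pp0:3 pp1:3 pp2:4 pp3:1 pp4:1
Op 8: read(P0, v0) -> 27. No state change.

Answer: 5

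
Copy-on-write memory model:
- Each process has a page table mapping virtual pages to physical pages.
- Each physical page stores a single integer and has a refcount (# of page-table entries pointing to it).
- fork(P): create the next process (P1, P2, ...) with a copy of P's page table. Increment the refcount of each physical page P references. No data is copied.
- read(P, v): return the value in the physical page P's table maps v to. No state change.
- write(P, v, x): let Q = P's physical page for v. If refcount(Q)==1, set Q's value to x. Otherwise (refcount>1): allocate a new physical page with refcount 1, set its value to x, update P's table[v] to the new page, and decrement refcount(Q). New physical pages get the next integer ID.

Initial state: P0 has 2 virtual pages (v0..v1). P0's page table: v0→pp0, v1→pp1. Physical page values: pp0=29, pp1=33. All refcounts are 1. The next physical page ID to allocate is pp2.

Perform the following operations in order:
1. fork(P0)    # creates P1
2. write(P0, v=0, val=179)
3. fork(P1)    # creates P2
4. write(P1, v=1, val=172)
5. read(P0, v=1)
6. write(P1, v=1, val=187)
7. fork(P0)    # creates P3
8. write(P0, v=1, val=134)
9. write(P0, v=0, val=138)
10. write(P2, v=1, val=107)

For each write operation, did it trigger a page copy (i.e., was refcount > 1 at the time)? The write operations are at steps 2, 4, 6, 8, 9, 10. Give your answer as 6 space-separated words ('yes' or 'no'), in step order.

Op 1: fork(P0) -> P1. 2 ppages; refcounts: pp0:2 pp1:2
Op 2: write(P0, v0, 179). refcount(pp0)=2>1 -> COPY to pp2. 3 ppages; refcounts: pp0:1 pp1:2 pp2:1
Op 3: fork(P1) -> P2. 3 ppages; refcounts: pp0:2 pp1:3 pp2:1
Op 4: write(P1, v1, 172). refcount(pp1)=3>1 -> COPY to pp3. 4 ppages; refcounts: pp0:2 pp1:2 pp2:1 pp3:1
Op 5: read(P0, v1) -> 33. No state change.
Op 6: write(P1, v1, 187). refcount(pp3)=1 -> write in place. 4 ppages; refcounts: pp0:2 pp1:2 pp2:1 pp3:1
Op 7: fork(P0) -> P3. 4 ppages; refcounts: pp0:2 pp1:3 pp2:2 pp3:1
Op 8: write(P0, v1, 134). refcount(pp1)=3>1 -> COPY to pp4. 5 ppages; refcounts: pp0:2 pp1:2 pp2:2 pp3:1 pp4:1
Op 9: write(P0, v0, 138). refcount(pp2)=2>1 -> COPY to pp5. 6 ppages; refcounts: pp0:2 pp1:2 pp2:1 pp3:1 pp4:1 pp5:1
Op 10: write(P2, v1, 107). refcount(pp1)=2>1 -> COPY to pp6. 7 ppages; refcounts: pp0:2 pp1:1 pp2:1 pp3:1 pp4:1 pp5:1 pp6:1

yes yes no yes yes yes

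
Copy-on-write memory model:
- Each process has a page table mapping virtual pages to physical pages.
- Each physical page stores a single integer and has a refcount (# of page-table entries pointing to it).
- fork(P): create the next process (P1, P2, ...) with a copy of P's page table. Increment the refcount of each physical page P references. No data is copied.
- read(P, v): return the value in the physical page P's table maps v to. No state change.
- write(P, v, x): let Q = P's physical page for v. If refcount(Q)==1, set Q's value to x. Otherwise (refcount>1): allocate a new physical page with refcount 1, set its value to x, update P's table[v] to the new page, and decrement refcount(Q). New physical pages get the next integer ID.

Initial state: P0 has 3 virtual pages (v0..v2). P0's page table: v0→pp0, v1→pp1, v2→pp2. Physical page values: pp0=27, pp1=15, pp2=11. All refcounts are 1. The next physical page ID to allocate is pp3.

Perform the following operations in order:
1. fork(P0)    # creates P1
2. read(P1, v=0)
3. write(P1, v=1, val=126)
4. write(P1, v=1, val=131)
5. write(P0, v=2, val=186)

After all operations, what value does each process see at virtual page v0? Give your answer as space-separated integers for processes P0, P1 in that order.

Op 1: fork(P0) -> P1. 3 ppages; refcounts: pp0:2 pp1:2 pp2:2
Op 2: read(P1, v0) -> 27. No state change.
Op 3: write(P1, v1, 126). refcount(pp1)=2>1 -> COPY to pp3. 4 ppages; refcounts: pp0:2 pp1:1 pp2:2 pp3:1
Op 4: write(P1, v1, 131). refcount(pp3)=1 -> write in place. 4 ppages; refcounts: pp0:2 pp1:1 pp2:2 pp3:1
Op 5: write(P0, v2, 186). refcount(pp2)=2>1 -> COPY to pp4. 5 ppages; refcounts: pp0:2 pp1:1 pp2:1 pp3:1 pp4:1
P0: v0 -> pp0 = 27
P1: v0 -> pp0 = 27

Answer: 27 27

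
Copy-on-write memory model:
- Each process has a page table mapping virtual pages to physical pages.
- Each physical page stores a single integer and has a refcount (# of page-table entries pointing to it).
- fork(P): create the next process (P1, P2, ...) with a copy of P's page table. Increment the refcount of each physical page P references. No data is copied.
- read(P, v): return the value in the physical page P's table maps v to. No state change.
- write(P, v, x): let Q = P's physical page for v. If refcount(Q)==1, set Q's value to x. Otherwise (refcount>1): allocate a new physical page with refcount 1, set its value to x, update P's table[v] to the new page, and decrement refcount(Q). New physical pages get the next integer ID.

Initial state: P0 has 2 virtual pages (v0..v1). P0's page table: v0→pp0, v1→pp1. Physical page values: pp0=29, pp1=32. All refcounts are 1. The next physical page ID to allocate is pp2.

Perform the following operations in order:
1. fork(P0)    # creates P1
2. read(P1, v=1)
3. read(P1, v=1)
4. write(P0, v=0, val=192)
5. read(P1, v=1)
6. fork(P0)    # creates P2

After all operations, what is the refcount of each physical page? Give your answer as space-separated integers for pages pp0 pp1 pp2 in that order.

Op 1: fork(P0) -> P1. 2 ppages; refcounts: pp0:2 pp1:2
Op 2: read(P1, v1) -> 32. No state change.
Op 3: read(P1, v1) -> 32. No state change.
Op 4: write(P0, v0, 192). refcount(pp0)=2>1 -> COPY to pp2. 3 ppages; refcounts: pp0:1 pp1:2 pp2:1
Op 5: read(P1, v1) -> 32. No state change.
Op 6: fork(P0) -> P2. 3 ppages; refcounts: pp0:1 pp1:3 pp2:2

Answer: 1 3 2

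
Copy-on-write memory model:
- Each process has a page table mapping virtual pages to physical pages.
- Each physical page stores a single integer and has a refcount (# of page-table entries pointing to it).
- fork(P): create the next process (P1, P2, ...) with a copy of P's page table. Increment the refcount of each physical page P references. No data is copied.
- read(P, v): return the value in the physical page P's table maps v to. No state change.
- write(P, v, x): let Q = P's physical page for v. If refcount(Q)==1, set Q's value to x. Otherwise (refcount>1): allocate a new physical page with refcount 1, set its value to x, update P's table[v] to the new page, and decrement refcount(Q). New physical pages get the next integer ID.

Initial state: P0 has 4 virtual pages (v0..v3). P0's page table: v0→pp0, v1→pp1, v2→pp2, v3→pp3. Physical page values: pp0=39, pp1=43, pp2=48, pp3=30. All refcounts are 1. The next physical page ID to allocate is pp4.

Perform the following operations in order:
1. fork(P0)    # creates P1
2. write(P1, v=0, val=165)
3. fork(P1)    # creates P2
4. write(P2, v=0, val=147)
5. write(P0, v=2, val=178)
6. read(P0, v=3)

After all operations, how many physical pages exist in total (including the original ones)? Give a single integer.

Answer: 7

Derivation:
Op 1: fork(P0) -> P1. 4 ppages; refcounts: pp0:2 pp1:2 pp2:2 pp3:2
Op 2: write(P1, v0, 165). refcount(pp0)=2>1 -> COPY to pp4. 5 ppages; refcounts: pp0:1 pp1:2 pp2:2 pp3:2 pp4:1
Op 3: fork(P1) -> P2. 5 ppages; refcounts: pp0:1 pp1:3 pp2:3 pp3:3 pp4:2
Op 4: write(P2, v0, 147). refcount(pp4)=2>1 -> COPY to pp5. 6 ppages; refcounts: pp0:1 pp1:3 pp2:3 pp3:3 pp4:1 pp5:1
Op 5: write(P0, v2, 178). refcount(pp2)=3>1 -> COPY to pp6. 7 ppages; refcounts: pp0:1 pp1:3 pp2:2 pp3:3 pp4:1 pp5:1 pp6:1
Op 6: read(P0, v3) -> 30. No state change.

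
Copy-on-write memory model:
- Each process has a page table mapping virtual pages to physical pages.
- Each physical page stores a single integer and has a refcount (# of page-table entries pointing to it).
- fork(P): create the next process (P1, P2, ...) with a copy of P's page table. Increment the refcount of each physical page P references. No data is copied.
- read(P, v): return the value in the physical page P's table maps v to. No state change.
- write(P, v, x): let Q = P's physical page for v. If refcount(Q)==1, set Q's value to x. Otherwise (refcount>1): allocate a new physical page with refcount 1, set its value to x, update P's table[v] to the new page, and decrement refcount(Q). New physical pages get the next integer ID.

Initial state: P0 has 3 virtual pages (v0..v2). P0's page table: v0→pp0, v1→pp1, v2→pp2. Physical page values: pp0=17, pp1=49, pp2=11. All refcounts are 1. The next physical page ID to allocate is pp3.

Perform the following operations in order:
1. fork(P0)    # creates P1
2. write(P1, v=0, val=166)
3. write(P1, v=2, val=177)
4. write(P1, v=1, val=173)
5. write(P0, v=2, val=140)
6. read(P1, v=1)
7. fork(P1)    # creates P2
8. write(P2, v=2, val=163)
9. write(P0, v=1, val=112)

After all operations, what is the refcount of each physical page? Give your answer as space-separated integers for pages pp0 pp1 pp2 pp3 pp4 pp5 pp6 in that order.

Answer: 1 1 1 2 1 2 1

Derivation:
Op 1: fork(P0) -> P1. 3 ppages; refcounts: pp0:2 pp1:2 pp2:2
Op 2: write(P1, v0, 166). refcount(pp0)=2>1 -> COPY to pp3. 4 ppages; refcounts: pp0:1 pp1:2 pp2:2 pp3:1
Op 3: write(P1, v2, 177). refcount(pp2)=2>1 -> COPY to pp4. 5 ppages; refcounts: pp0:1 pp1:2 pp2:1 pp3:1 pp4:1
Op 4: write(P1, v1, 173). refcount(pp1)=2>1 -> COPY to pp5. 6 ppages; refcounts: pp0:1 pp1:1 pp2:1 pp3:1 pp4:1 pp5:1
Op 5: write(P0, v2, 140). refcount(pp2)=1 -> write in place. 6 ppages; refcounts: pp0:1 pp1:1 pp2:1 pp3:1 pp4:1 pp5:1
Op 6: read(P1, v1) -> 173. No state change.
Op 7: fork(P1) -> P2. 6 ppages; refcounts: pp0:1 pp1:1 pp2:1 pp3:2 pp4:2 pp5:2
Op 8: write(P2, v2, 163). refcount(pp4)=2>1 -> COPY to pp6. 7 ppages; refcounts: pp0:1 pp1:1 pp2:1 pp3:2 pp4:1 pp5:2 pp6:1
Op 9: write(P0, v1, 112). refcount(pp1)=1 -> write in place. 7 ppages; refcounts: pp0:1 pp1:1 pp2:1 pp3:2 pp4:1 pp5:2 pp6:1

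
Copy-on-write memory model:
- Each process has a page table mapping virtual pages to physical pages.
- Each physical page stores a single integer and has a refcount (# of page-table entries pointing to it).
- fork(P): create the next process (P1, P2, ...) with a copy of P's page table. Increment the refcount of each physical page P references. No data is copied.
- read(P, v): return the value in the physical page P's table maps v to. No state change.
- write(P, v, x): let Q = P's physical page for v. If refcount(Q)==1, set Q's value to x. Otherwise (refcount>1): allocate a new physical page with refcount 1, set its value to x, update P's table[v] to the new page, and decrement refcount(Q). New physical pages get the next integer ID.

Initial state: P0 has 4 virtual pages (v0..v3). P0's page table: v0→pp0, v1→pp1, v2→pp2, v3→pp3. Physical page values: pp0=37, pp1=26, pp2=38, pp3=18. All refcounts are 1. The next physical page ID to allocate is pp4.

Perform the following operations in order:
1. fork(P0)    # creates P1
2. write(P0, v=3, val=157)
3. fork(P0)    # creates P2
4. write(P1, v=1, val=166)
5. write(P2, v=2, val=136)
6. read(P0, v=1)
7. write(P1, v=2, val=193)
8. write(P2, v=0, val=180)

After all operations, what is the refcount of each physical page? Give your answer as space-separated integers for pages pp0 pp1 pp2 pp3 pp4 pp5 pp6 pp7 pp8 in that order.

Answer: 2 2 1 1 2 1 1 1 1

Derivation:
Op 1: fork(P0) -> P1. 4 ppages; refcounts: pp0:2 pp1:2 pp2:2 pp3:2
Op 2: write(P0, v3, 157). refcount(pp3)=2>1 -> COPY to pp4. 5 ppages; refcounts: pp0:2 pp1:2 pp2:2 pp3:1 pp4:1
Op 3: fork(P0) -> P2. 5 ppages; refcounts: pp0:3 pp1:3 pp2:3 pp3:1 pp4:2
Op 4: write(P1, v1, 166). refcount(pp1)=3>1 -> COPY to pp5. 6 ppages; refcounts: pp0:3 pp1:2 pp2:3 pp3:1 pp4:2 pp5:1
Op 5: write(P2, v2, 136). refcount(pp2)=3>1 -> COPY to pp6. 7 ppages; refcounts: pp0:3 pp1:2 pp2:2 pp3:1 pp4:2 pp5:1 pp6:1
Op 6: read(P0, v1) -> 26. No state change.
Op 7: write(P1, v2, 193). refcount(pp2)=2>1 -> COPY to pp7. 8 ppages; refcounts: pp0:3 pp1:2 pp2:1 pp3:1 pp4:2 pp5:1 pp6:1 pp7:1
Op 8: write(P2, v0, 180). refcount(pp0)=3>1 -> COPY to pp8. 9 ppages; refcounts: pp0:2 pp1:2 pp2:1 pp3:1 pp4:2 pp5:1 pp6:1 pp7:1 pp8:1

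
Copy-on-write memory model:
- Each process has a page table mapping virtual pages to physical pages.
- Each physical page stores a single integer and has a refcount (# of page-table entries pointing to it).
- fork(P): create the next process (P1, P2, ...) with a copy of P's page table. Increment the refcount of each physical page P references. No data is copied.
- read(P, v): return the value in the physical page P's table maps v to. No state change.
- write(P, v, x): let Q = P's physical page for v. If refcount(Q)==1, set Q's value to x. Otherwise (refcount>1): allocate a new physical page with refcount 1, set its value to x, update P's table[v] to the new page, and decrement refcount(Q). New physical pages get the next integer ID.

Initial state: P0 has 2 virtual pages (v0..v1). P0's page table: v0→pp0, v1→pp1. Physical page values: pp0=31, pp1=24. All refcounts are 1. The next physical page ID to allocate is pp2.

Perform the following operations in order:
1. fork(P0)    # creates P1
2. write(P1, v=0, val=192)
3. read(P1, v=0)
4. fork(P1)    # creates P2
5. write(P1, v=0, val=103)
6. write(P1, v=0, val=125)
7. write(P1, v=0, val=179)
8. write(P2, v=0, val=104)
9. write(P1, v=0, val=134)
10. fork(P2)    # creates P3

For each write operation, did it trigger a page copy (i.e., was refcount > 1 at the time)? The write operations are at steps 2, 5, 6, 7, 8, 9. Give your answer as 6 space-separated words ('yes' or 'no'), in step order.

Op 1: fork(P0) -> P1. 2 ppages; refcounts: pp0:2 pp1:2
Op 2: write(P1, v0, 192). refcount(pp0)=2>1 -> COPY to pp2. 3 ppages; refcounts: pp0:1 pp1:2 pp2:1
Op 3: read(P1, v0) -> 192. No state change.
Op 4: fork(P1) -> P2. 3 ppages; refcounts: pp0:1 pp1:3 pp2:2
Op 5: write(P1, v0, 103). refcount(pp2)=2>1 -> COPY to pp3. 4 ppages; refcounts: pp0:1 pp1:3 pp2:1 pp3:1
Op 6: write(P1, v0, 125). refcount(pp3)=1 -> write in place. 4 ppages; refcounts: pp0:1 pp1:3 pp2:1 pp3:1
Op 7: write(P1, v0, 179). refcount(pp3)=1 -> write in place. 4 ppages; refcounts: pp0:1 pp1:3 pp2:1 pp3:1
Op 8: write(P2, v0, 104). refcount(pp2)=1 -> write in place. 4 ppages; refcounts: pp0:1 pp1:3 pp2:1 pp3:1
Op 9: write(P1, v0, 134). refcount(pp3)=1 -> write in place. 4 ppages; refcounts: pp0:1 pp1:3 pp2:1 pp3:1
Op 10: fork(P2) -> P3. 4 ppages; refcounts: pp0:1 pp1:4 pp2:2 pp3:1

yes yes no no no no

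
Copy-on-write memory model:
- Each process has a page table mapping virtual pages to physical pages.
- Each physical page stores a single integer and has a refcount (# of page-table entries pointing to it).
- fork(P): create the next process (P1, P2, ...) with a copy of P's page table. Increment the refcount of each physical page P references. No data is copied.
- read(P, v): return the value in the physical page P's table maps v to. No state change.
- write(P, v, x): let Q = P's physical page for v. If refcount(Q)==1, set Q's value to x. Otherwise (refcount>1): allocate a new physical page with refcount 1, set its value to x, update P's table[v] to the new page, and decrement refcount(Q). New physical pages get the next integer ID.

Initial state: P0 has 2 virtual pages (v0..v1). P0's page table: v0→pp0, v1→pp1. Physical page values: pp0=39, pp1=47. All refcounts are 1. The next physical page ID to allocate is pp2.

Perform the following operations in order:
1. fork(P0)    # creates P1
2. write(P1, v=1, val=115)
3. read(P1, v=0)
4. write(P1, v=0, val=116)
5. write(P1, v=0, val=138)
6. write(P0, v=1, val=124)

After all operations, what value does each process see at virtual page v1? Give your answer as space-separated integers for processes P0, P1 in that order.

Answer: 124 115

Derivation:
Op 1: fork(P0) -> P1. 2 ppages; refcounts: pp0:2 pp1:2
Op 2: write(P1, v1, 115). refcount(pp1)=2>1 -> COPY to pp2. 3 ppages; refcounts: pp0:2 pp1:1 pp2:1
Op 3: read(P1, v0) -> 39. No state change.
Op 4: write(P1, v0, 116). refcount(pp0)=2>1 -> COPY to pp3. 4 ppages; refcounts: pp0:1 pp1:1 pp2:1 pp3:1
Op 5: write(P1, v0, 138). refcount(pp3)=1 -> write in place. 4 ppages; refcounts: pp0:1 pp1:1 pp2:1 pp3:1
Op 6: write(P0, v1, 124). refcount(pp1)=1 -> write in place. 4 ppages; refcounts: pp0:1 pp1:1 pp2:1 pp3:1
P0: v1 -> pp1 = 124
P1: v1 -> pp2 = 115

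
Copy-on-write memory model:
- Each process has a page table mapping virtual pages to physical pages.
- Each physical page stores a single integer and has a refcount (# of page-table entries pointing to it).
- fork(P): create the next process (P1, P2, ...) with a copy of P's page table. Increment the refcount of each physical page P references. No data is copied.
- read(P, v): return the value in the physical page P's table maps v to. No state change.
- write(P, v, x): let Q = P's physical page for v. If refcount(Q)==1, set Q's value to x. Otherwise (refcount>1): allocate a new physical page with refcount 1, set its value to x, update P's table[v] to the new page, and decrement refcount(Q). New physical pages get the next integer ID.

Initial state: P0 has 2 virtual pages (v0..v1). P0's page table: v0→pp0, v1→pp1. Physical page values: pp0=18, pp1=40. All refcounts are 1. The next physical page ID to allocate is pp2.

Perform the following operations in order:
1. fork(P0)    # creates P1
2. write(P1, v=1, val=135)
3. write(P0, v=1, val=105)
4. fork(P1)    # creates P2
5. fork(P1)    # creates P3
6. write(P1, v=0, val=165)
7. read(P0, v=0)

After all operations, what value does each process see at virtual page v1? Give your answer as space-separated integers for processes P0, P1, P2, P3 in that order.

Answer: 105 135 135 135

Derivation:
Op 1: fork(P0) -> P1. 2 ppages; refcounts: pp0:2 pp1:2
Op 2: write(P1, v1, 135). refcount(pp1)=2>1 -> COPY to pp2. 3 ppages; refcounts: pp0:2 pp1:1 pp2:1
Op 3: write(P0, v1, 105). refcount(pp1)=1 -> write in place. 3 ppages; refcounts: pp0:2 pp1:1 pp2:1
Op 4: fork(P1) -> P2. 3 ppages; refcounts: pp0:3 pp1:1 pp2:2
Op 5: fork(P1) -> P3. 3 ppages; refcounts: pp0:4 pp1:1 pp2:3
Op 6: write(P1, v0, 165). refcount(pp0)=4>1 -> COPY to pp3. 4 ppages; refcounts: pp0:3 pp1:1 pp2:3 pp3:1
Op 7: read(P0, v0) -> 18. No state change.
P0: v1 -> pp1 = 105
P1: v1 -> pp2 = 135
P2: v1 -> pp2 = 135
P3: v1 -> pp2 = 135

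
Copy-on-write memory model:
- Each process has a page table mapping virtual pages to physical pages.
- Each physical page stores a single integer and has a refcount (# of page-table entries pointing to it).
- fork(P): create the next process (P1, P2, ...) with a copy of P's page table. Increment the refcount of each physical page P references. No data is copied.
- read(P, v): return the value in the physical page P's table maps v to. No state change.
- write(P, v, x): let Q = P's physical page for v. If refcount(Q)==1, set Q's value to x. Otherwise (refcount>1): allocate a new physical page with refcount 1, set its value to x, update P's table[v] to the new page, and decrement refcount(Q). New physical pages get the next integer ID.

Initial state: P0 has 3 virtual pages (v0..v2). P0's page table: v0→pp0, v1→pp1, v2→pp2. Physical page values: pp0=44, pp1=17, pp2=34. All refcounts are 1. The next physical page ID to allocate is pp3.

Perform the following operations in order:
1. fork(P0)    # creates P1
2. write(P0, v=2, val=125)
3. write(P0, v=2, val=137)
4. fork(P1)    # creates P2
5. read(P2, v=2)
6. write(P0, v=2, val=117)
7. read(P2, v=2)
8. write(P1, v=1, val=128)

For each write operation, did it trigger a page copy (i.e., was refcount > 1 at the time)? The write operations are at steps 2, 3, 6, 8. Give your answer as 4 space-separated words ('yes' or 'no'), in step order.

Op 1: fork(P0) -> P1. 3 ppages; refcounts: pp0:2 pp1:2 pp2:2
Op 2: write(P0, v2, 125). refcount(pp2)=2>1 -> COPY to pp3. 4 ppages; refcounts: pp0:2 pp1:2 pp2:1 pp3:1
Op 3: write(P0, v2, 137). refcount(pp3)=1 -> write in place. 4 ppages; refcounts: pp0:2 pp1:2 pp2:1 pp3:1
Op 4: fork(P1) -> P2. 4 ppages; refcounts: pp0:3 pp1:3 pp2:2 pp3:1
Op 5: read(P2, v2) -> 34. No state change.
Op 6: write(P0, v2, 117). refcount(pp3)=1 -> write in place. 4 ppages; refcounts: pp0:3 pp1:3 pp2:2 pp3:1
Op 7: read(P2, v2) -> 34. No state change.
Op 8: write(P1, v1, 128). refcount(pp1)=3>1 -> COPY to pp4. 5 ppages; refcounts: pp0:3 pp1:2 pp2:2 pp3:1 pp4:1

yes no no yes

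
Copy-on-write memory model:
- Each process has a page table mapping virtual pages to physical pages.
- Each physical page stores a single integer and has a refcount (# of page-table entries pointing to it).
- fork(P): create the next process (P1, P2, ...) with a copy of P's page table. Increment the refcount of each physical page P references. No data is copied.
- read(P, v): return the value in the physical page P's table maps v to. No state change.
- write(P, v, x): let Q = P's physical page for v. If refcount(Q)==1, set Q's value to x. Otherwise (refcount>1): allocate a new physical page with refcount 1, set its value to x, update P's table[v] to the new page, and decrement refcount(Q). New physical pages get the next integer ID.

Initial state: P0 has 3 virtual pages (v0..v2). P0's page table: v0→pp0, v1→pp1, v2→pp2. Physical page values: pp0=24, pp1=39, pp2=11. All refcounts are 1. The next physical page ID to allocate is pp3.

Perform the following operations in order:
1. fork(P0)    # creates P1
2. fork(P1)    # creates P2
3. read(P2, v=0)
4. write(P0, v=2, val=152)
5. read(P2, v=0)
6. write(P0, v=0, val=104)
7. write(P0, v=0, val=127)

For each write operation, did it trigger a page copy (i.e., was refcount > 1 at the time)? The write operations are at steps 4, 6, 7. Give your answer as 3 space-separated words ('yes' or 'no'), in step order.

Op 1: fork(P0) -> P1. 3 ppages; refcounts: pp0:2 pp1:2 pp2:2
Op 2: fork(P1) -> P2. 3 ppages; refcounts: pp0:3 pp1:3 pp2:3
Op 3: read(P2, v0) -> 24. No state change.
Op 4: write(P0, v2, 152). refcount(pp2)=3>1 -> COPY to pp3. 4 ppages; refcounts: pp0:3 pp1:3 pp2:2 pp3:1
Op 5: read(P2, v0) -> 24. No state change.
Op 6: write(P0, v0, 104). refcount(pp0)=3>1 -> COPY to pp4. 5 ppages; refcounts: pp0:2 pp1:3 pp2:2 pp3:1 pp4:1
Op 7: write(P0, v0, 127). refcount(pp4)=1 -> write in place. 5 ppages; refcounts: pp0:2 pp1:3 pp2:2 pp3:1 pp4:1

yes yes no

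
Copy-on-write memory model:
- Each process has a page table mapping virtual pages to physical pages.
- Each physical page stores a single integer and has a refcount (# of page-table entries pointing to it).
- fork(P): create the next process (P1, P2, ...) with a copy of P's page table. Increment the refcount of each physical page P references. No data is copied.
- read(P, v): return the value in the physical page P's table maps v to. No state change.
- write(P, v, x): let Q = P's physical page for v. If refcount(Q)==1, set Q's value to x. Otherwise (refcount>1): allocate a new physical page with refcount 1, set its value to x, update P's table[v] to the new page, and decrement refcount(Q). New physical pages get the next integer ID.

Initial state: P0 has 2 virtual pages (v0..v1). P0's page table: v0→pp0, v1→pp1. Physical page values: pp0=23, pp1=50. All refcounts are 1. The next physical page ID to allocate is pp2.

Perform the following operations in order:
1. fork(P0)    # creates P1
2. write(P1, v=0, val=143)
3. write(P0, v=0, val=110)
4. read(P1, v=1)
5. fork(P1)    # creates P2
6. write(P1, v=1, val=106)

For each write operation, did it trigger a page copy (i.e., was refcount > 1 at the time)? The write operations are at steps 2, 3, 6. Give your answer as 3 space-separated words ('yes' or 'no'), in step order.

Op 1: fork(P0) -> P1. 2 ppages; refcounts: pp0:2 pp1:2
Op 2: write(P1, v0, 143). refcount(pp0)=2>1 -> COPY to pp2. 3 ppages; refcounts: pp0:1 pp1:2 pp2:1
Op 3: write(P0, v0, 110). refcount(pp0)=1 -> write in place. 3 ppages; refcounts: pp0:1 pp1:2 pp2:1
Op 4: read(P1, v1) -> 50. No state change.
Op 5: fork(P1) -> P2. 3 ppages; refcounts: pp0:1 pp1:3 pp2:2
Op 6: write(P1, v1, 106). refcount(pp1)=3>1 -> COPY to pp3. 4 ppages; refcounts: pp0:1 pp1:2 pp2:2 pp3:1

yes no yes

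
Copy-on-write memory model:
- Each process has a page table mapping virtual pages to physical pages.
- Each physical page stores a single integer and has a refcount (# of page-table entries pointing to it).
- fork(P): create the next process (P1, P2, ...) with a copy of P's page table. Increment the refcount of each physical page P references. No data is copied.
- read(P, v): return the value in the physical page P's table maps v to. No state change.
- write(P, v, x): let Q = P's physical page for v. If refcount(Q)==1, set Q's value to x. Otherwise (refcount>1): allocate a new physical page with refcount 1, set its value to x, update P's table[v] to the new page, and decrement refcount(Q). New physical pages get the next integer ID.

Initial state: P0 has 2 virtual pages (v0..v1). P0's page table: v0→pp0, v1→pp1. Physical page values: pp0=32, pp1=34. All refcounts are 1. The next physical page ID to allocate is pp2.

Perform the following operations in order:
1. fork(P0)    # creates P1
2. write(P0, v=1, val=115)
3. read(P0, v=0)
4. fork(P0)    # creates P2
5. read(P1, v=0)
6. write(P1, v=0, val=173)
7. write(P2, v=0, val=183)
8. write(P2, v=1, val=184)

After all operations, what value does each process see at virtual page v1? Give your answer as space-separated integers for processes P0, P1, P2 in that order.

Answer: 115 34 184

Derivation:
Op 1: fork(P0) -> P1. 2 ppages; refcounts: pp0:2 pp1:2
Op 2: write(P0, v1, 115). refcount(pp1)=2>1 -> COPY to pp2. 3 ppages; refcounts: pp0:2 pp1:1 pp2:1
Op 3: read(P0, v0) -> 32. No state change.
Op 4: fork(P0) -> P2. 3 ppages; refcounts: pp0:3 pp1:1 pp2:2
Op 5: read(P1, v0) -> 32. No state change.
Op 6: write(P1, v0, 173). refcount(pp0)=3>1 -> COPY to pp3. 4 ppages; refcounts: pp0:2 pp1:1 pp2:2 pp3:1
Op 7: write(P2, v0, 183). refcount(pp0)=2>1 -> COPY to pp4. 5 ppages; refcounts: pp0:1 pp1:1 pp2:2 pp3:1 pp4:1
Op 8: write(P2, v1, 184). refcount(pp2)=2>1 -> COPY to pp5. 6 ppages; refcounts: pp0:1 pp1:1 pp2:1 pp3:1 pp4:1 pp5:1
P0: v1 -> pp2 = 115
P1: v1 -> pp1 = 34
P2: v1 -> pp5 = 184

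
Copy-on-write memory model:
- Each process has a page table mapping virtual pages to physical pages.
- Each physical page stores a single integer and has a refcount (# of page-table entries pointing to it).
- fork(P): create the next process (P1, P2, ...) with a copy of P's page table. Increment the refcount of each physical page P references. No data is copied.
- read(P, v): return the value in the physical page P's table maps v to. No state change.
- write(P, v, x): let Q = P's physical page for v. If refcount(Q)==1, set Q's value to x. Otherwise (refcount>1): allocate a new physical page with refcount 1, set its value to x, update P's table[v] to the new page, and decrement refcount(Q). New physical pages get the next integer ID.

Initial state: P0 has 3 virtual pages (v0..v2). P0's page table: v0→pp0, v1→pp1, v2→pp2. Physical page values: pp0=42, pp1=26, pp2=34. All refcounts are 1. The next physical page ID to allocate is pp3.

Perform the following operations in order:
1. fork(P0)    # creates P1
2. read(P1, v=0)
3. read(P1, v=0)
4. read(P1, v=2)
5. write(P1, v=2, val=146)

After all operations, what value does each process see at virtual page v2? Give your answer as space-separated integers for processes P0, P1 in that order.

Op 1: fork(P0) -> P1. 3 ppages; refcounts: pp0:2 pp1:2 pp2:2
Op 2: read(P1, v0) -> 42. No state change.
Op 3: read(P1, v0) -> 42. No state change.
Op 4: read(P1, v2) -> 34. No state change.
Op 5: write(P1, v2, 146). refcount(pp2)=2>1 -> COPY to pp3. 4 ppages; refcounts: pp0:2 pp1:2 pp2:1 pp3:1
P0: v2 -> pp2 = 34
P1: v2 -> pp3 = 146

Answer: 34 146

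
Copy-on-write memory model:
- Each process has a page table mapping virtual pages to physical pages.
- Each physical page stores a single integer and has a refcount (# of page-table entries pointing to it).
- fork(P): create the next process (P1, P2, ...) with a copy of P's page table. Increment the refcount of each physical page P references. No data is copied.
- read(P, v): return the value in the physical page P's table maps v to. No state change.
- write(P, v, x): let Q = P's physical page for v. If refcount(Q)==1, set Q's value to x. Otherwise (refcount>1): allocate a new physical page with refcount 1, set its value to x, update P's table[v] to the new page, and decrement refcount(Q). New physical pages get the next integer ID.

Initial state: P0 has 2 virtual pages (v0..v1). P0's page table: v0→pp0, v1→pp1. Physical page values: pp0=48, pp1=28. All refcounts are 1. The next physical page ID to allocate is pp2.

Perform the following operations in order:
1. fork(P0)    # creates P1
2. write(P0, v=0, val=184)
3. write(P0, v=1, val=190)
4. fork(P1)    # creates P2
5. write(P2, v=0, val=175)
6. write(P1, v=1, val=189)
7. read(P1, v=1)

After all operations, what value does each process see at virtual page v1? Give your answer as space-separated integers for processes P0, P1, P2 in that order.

Answer: 190 189 28

Derivation:
Op 1: fork(P0) -> P1. 2 ppages; refcounts: pp0:2 pp1:2
Op 2: write(P0, v0, 184). refcount(pp0)=2>1 -> COPY to pp2. 3 ppages; refcounts: pp0:1 pp1:2 pp2:1
Op 3: write(P0, v1, 190). refcount(pp1)=2>1 -> COPY to pp3. 4 ppages; refcounts: pp0:1 pp1:1 pp2:1 pp3:1
Op 4: fork(P1) -> P2. 4 ppages; refcounts: pp0:2 pp1:2 pp2:1 pp3:1
Op 5: write(P2, v0, 175). refcount(pp0)=2>1 -> COPY to pp4. 5 ppages; refcounts: pp0:1 pp1:2 pp2:1 pp3:1 pp4:1
Op 6: write(P1, v1, 189). refcount(pp1)=2>1 -> COPY to pp5. 6 ppages; refcounts: pp0:1 pp1:1 pp2:1 pp3:1 pp4:1 pp5:1
Op 7: read(P1, v1) -> 189. No state change.
P0: v1 -> pp3 = 190
P1: v1 -> pp5 = 189
P2: v1 -> pp1 = 28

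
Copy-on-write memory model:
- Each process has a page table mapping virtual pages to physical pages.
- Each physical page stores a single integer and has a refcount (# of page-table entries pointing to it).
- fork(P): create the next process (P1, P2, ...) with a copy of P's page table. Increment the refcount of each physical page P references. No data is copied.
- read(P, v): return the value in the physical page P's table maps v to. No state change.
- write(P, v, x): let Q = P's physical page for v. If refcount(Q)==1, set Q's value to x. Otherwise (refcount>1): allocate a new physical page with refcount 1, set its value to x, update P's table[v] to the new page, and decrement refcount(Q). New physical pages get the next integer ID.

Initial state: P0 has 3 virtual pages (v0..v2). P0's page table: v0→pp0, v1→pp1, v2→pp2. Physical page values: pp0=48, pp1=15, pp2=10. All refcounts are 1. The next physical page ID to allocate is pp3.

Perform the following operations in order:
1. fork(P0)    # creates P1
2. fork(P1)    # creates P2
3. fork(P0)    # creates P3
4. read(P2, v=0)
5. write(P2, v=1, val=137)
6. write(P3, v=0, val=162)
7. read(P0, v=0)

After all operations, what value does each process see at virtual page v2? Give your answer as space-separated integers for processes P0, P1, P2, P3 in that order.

Answer: 10 10 10 10

Derivation:
Op 1: fork(P0) -> P1. 3 ppages; refcounts: pp0:2 pp1:2 pp2:2
Op 2: fork(P1) -> P2. 3 ppages; refcounts: pp0:3 pp1:3 pp2:3
Op 3: fork(P0) -> P3. 3 ppages; refcounts: pp0:4 pp1:4 pp2:4
Op 4: read(P2, v0) -> 48. No state change.
Op 5: write(P2, v1, 137). refcount(pp1)=4>1 -> COPY to pp3. 4 ppages; refcounts: pp0:4 pp1:3 pp2:4 pp3:1
Op 6: write(P3, v0, 162). refcount(pp0)=4>1 -> COPY to pp4. 5 ppages; refcounts: pp0:3 pp1:3 pp2:4 pp3:1 pp4:1
Op 7: read(P0, v0) -> 48. No state change.
P0: v2 -> pp2 = 10
P1: v2 -> pp2 = 10
P2: v2 -> pp2 = 10
P3: v2 -> pp2 = 10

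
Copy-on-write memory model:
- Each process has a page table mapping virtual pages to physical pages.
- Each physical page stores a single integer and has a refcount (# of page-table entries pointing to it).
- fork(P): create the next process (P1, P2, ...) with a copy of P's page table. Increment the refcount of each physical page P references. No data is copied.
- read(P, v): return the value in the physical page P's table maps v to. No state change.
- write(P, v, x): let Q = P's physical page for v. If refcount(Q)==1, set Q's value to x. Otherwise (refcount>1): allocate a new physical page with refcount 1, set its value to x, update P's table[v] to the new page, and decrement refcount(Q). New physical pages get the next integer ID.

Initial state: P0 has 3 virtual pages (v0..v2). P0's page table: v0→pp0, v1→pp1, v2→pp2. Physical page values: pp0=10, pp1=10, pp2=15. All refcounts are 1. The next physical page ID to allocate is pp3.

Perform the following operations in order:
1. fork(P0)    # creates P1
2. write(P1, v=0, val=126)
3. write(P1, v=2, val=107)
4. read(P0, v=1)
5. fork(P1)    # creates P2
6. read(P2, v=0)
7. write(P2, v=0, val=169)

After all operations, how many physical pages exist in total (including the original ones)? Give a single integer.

Answer: 6

Derivation:
Op 1: fork(P0) -> P1. 3 ppages; refcounts: pp0:2 pp1:2 pp2:2
Op 2: write(P1, v0, 126). refcount(pp0)=2>1 -> COPY to pp3. 4 ppages; refcounts: pp0:1 pp1:2 pp2:2 pp3:1
Op 3: write(P1, v2, 107). refcount(pp2)=2>1 -> COPY to pp4. 5 ppages; refcounts: pp0:1 pp1:2 pp2:1 pp3:1 pp4:1
Op 4: read(P0, v1) -> 10. No state change.
Op 5: fork(P1) -> P2. 5 ppages; refcounts: pp0:1 pp1:3 pp2:1 pp3:2 pp4:2
Op 6: read(P2, v0) -> 126. No state change.
Op 7: write(P2, v0, 169). refcount(pp3)=2>1 -> COPY to pp5. 6 ppages; refcounts: pp0:1 pp1:3 pp2:1 pp3:1 pp4:2 pp5:1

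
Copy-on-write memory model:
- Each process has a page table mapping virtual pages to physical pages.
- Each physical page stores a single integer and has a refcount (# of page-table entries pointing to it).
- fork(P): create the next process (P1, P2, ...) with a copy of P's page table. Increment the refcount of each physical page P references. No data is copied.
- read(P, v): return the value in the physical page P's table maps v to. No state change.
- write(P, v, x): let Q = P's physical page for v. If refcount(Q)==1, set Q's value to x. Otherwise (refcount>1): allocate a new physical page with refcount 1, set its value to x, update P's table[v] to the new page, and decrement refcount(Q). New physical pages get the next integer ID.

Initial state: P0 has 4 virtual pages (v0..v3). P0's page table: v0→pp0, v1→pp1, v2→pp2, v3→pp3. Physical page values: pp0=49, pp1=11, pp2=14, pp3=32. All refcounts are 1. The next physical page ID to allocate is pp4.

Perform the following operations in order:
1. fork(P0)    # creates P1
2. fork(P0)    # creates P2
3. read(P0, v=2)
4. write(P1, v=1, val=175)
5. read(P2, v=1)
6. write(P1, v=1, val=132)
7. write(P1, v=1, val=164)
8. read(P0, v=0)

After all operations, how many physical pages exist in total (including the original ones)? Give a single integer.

Op 1: fork(P0) -> P1. 4 ppages; refcounts: pp0:2 pp1:2 pp2:2 pp3:2
Op 2: fork(P0) -> P2. 4 ppages; refcounts: pp0:3 pp1:3 pp2:3 pp3:3
Op 3: read(P0, v2) -> 14. No state change.
Op 4: write(P1, v1, 175). refcount(pp1)=3>1 -> COPY to pp4. 5 ppages; refcounts: pp0:3 pp1:2 pp2:3 pp3:3 pp4:1
Op 5: read(P2, v1) -> 11. No state change.
Op 6: write(P1, v1, 132). refcount(pp4)=1 -> write in place. 5 ppages; refcounts: pp0:3 pp1:2 pp2:3 pp3:3 pp4:1
Op 7: write(P1, v1, 164). refcount(pp4)=1 -> write in place. 5 ppages; refcounts: pp0:3 pp1:2 pp2:3 pp3:3 pp4:1
Op 8: read(P0, v0) -> 49. No state change.

Answer: 5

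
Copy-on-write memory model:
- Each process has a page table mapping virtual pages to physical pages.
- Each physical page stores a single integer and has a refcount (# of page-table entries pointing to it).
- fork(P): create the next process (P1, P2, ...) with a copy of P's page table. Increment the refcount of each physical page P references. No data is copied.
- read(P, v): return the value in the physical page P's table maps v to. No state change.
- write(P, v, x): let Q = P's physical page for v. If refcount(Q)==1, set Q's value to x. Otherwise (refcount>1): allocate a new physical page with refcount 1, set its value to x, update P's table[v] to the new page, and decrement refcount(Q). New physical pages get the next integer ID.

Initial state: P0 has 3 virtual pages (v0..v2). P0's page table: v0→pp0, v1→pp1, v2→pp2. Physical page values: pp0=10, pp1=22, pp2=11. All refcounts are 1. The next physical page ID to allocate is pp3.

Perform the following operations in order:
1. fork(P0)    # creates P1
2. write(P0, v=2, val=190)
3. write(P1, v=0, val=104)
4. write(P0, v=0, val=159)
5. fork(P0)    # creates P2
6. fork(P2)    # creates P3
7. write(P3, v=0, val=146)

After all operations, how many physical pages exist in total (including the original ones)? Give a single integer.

Answer: 6

Derivation:
Op 1: fork(P0) -> P1. 3 ppages; refcounts: pp0:2 pp1:2 pp2:2
Op 2: write(P0, v2, 190). refcount(pp2)=2>1 -> COPY to pp3. 4 ppages; refcounts: pp0:2 pp1:2 pp2:1 pp3:1
Op 3: write(P1, v0, 104). refcount(pp0)=2>1 -> COPY to pp4. 5 ppages; refcounts: pp0:1 pp1:2 pp2:1 pp3:1 pp4:1
Op 4: write(P0, v0, 159). refcount(pp0)=1 -> write in place. 5 ppages; refcounts: pp0:1 pp1:2 pp2:1 pp3:1 pp4:1
Op 5: fork(P0) -> P2. 5 ppages; refcounts: pp0:2 pp1:3 pp2:1 pp3:2 pp4:1
Op 6: fork(P2) -> P3. 5 ppages; refcounts: pp0:3 pp1:4 pp2:1 pp3:3 pp4:1
Op 7: write(P3, v0, 146). refcount(pp0)=3>1 -> COPY to pp5. 6 ppages; refcounts: pp0:2 pp1:4 pp2:1 pp3:3 pp4:1 pp5:1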